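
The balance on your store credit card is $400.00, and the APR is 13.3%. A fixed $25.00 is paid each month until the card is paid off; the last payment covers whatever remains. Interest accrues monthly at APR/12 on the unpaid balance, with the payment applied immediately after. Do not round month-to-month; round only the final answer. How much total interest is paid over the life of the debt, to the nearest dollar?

Monthly rate r = 13.3%/12 = 1.10833% = 0.0110833.
Payoff takes n = ⌈−ln(1 − rB₀/P)/ln(1+r)⌉ = ⌈17.710⌉ = 18 payments; the last is $17.77.
Total paid = 17·$25.00 + $17.77 = $442.77.
Total interest = total paid − principal = $442.77 − $400.00 = $42.77.

$43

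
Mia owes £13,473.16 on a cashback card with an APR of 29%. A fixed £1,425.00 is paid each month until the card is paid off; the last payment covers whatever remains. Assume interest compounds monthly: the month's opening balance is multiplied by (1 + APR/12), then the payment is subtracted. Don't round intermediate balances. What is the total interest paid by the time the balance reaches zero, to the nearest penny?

Monthly rate r = 29%/12 = 2.41667% = 0.0241667.
Payoff takes n = ⌈−ln(1 − rB₀/P)/ln(1+r)⌉ = ⌈10.863⌉ = 11 payments; the last is £1,232.25.
Total paid = 10·£1,425.00 + £1,232.25 = £15,482.25.
Total interest = total paid − principal = £15,482.25 − £13,473.16 = £2,009.09.

£2,009.09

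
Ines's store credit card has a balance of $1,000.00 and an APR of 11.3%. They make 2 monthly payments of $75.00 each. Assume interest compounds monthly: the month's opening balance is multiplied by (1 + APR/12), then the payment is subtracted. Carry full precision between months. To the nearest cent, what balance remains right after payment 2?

Monthly rate r = 11.3%/12 = 0.941667% = 0.00941667.
Each month: B ← B·(1+r) − $75.00.
Month 1: interest $9.42; balance after payment $934.42.
Month 2: interest $8.80; balance after payment $868.22.

$868.22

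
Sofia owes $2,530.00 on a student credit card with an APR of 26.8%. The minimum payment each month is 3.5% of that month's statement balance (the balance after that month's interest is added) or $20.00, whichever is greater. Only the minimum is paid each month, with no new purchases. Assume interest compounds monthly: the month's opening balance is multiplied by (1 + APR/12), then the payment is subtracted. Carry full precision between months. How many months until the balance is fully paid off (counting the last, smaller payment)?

156 months

Monthly rate r = 26.8%/12 = 2.23333% = 0.0223333.
While 3.5% of the post-interest balance exceeds $20.00, each month B ← (B·(1+r))·(1 − 0.035), i.e. B shrinks by the factor (1+r)·0.965 = 0.98655.
This holds for months 1–112. Entering month 113 the balance is $555.32; 3.5% of the post-interest balance is now below $20.00, so the flat $20.00 minimum applies from here.
From month 113 a fixed $20.00 at rate r clears $555.32 in 44 more payments. Total: 112 + 44 = 156 months.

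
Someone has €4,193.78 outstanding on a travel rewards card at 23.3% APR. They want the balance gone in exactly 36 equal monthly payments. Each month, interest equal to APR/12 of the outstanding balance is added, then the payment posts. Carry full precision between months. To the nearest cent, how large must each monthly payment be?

€163.00

Monthly rate r = 23.3%/12 = 1.94167% = 0.0194167.
Level-payment amortization: P = B₀·r / (1 − (1+r)^(−n)) = 4193.78·0.0194167 / (1 − 1.01942^(−36)).
Denominator 1 − (1+r)^(−36) = 0.499576459.
P = 81.4292 / 0.499576459 ≈ 163.00.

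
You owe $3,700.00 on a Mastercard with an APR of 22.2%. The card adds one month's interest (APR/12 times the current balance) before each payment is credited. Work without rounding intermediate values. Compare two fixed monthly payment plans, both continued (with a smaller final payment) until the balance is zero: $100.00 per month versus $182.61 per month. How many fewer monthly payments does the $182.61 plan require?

37 fewer payments

Monthly rate r = 22.2%/12 = 1.85% = 0.0185.
At $100.00/mo: n = ⌈−ln(1 − rB₀/P)/ln(1+r)⌉ = 63 payments (last $93.22); total interest = total paid − $3,700.00 = $2,593.22.
At $182.61/mo: 26 payments (last $114.73); total interest $979.98.
Payments saved = 63 − 26 = 37.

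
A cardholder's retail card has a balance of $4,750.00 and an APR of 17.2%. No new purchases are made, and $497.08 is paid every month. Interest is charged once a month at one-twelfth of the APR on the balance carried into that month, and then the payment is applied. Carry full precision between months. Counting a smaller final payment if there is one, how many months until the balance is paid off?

Monthly rate r = 17.2%/12 = 1.43333% = 0.0143333.
Recurrence: B ← B·(1+r) − $497.08.
Month 1: interest $68.08; balance after payment $4,321.00.
Month 2: interest $61.93; balance after payment $3,885.86.
Closed form: n = −ln(1 − rB₀/P)/ln(1+r) = −ln(0.86303)/ln(1.01433) ≈ 10.350, so the balance reaches zero during payment 11.

11 months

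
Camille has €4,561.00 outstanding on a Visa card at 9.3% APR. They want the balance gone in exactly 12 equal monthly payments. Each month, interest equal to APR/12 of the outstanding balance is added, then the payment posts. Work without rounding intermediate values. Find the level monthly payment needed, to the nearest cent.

Monthly rate r = 9.3%/12 = 0.775% = 0.00775.
Level-payment amortization: P = B₀·r / (1 − (1+r)^(−n)) = 4561.00·0.00775 / (1 − 1.00775^(−12)).
Denominator 1 − (1+r)^(−12) = 0.0884797566.
P = 35.3478 / 0.0884797566 ≈ 399.50.

€399.50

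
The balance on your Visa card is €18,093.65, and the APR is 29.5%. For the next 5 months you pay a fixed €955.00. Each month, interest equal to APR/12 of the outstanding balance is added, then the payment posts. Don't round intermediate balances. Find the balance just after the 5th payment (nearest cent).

Monthly rate r = 29.5%/12 = 2.45833% = 0.0245833.
Each month: B ← B·(1+r) − €955.00.
Month 1: interest €444.80; balance after payment €17,583.45.
Month 2: interest €432.26; balance after payment €17,060.71.
Month 3: interest €419.41; balance after payment €16,525.12.
Month 4: interest €406.24; balance after payment €15,976.36.
Month 5: interest €392.75; balance after payment €15,414.12.

€15,414.12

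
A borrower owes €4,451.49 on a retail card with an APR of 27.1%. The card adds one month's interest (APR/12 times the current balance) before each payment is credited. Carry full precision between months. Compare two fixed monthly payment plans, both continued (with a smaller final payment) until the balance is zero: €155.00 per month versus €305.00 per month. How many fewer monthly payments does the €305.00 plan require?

Monthly rate r = 27.1%/12 = 2.25833% = 0.0225833.
At €155.00/mo: n = ⌈−ln(1 − rB₀/P)/ln(1+r)⌉ = 47 payments (last €128.57); total interest = total paid − €4,451.49 = €2,807.08.
At €305.00/mo: 18 payments (last €276.75); total interest €1,010.26.
Payments saved = 47 − 18 = 29.

29 fewer payments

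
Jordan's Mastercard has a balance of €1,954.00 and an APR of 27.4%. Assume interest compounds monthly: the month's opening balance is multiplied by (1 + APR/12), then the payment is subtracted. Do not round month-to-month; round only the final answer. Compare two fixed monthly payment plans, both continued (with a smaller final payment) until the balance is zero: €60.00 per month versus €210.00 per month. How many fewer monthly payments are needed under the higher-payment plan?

Monthly rate r = 27.4%/12 = 2.28333% = 0.0228333.
At €60.00/mo: n = ⌈−ln(1 − rB₀/P)/ln(1+r)⌉ = 61 payments (last €17.27); total interest = total paid − €1,954.00 = €1,663.27.
At €210.00/mo: 11 payments (last €122.19); total interest €268.19.
Payments saved = 61 − 11 = 50.

50 fewer payments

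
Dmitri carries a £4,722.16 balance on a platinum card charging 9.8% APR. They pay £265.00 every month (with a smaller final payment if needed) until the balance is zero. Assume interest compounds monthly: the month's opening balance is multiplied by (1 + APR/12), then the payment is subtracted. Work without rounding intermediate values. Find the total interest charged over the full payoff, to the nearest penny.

Monthly rate r = 9.8%/12 = 0.816667% = 0.00816667.
Payoff takes n = ⌈−ln(1 − rB₀/P)/ln(1+r)⌉ = ⌈19.336⌉ = 20 payments; the last is £89.26.
Total paid = 19·£265.00 + £89.26 = £5,124.26.
Total interest = total paid − principal = £5,124.26 − £4,722.16 = £402.10.

£402.10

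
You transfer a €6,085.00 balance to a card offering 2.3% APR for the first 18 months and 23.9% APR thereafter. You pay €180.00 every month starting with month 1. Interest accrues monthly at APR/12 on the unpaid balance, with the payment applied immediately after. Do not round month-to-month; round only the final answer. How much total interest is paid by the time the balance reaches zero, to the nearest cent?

€844.93

Promo months 1–18 at r₀ = 2.3%/12 = 0.00191667; months 19+ at r₁ = 23.9%/12 = 0.0199167.
After month 18: iterate B ← B·(1+r₀) − €180.00 for 18 months → €3,005.06.
Then at r₁ with €180.00/mo: n₂ = −ln(1 − r₁·B/P)/ln(1+r₁) ≈ 20.50 → 21 more payments.
Total paid = 38·€180.00 + €89.93 = €6,929.93; interest = €6,929.93 − €6,085.00 = €844.93.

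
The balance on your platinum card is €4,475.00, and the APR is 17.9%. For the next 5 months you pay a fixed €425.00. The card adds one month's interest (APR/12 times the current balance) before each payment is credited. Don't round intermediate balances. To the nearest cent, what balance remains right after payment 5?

Monthly rate r = 17.9%/12 = 1.49167% = 0.0149167.
Each month: B ← B·(1+r) − €425.00.
Month 1: interest €66.75; balance after payment €4,116.75.
Month 2: interest €61.41; balance after payment €3,753.16.
Month 3: interest €55.98; balance after payment €3,384.14.
Month 4: interest €50.48; balance after payment €3,009.63.
Month 5: interest €44.89; balance after payment €2,629.52.

€2,629.52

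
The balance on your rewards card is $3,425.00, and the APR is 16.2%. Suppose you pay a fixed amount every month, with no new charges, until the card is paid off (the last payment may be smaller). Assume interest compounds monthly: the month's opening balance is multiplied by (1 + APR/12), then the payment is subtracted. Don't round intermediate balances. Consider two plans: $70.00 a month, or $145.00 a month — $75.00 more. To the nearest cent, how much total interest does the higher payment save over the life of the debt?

Monthly rate r = 16.2%/12 = 1.35% = 0.0135.
At $70.00/mo: n = ⌈−ln(1 − rB₀/P)/ln(1+r)⌉ = 81 payments (last $39.85); total interest = total paid − $3,425.00 = $2,214.85.
At $145.00/mo: 29 payments (last $92.62); total interest $727.62.
Interest saved = $2,214.85 − $727.62 = $1,487.23.

$1,487.23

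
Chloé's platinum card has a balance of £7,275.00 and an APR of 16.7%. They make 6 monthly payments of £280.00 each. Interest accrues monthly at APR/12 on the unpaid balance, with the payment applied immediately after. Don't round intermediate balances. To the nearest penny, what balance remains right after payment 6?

Monthly rate r = 16.7%/12 = 1.39167% = 0.0139167.
Each month: B ← B·(1+r) − £280.00.
Month 1: interest £101.24; balance after payment £7,096.24.
Month 2: interest £98.76; balance after payment £6,915.00.
Month 3: interest £96.23; balance after payment £6,731.23.
Month 4: interest £93.68; balance after payment £6,544.91.
Month 5: interest £91.08; balance after payment £6,355.99.
Month 6: interest £88.45; balance after payment £6,164.45.

£6,164.45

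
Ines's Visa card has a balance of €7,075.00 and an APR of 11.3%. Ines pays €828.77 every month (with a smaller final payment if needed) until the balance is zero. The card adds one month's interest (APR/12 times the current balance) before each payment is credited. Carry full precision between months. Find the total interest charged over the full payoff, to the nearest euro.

€335

Monthly rate r = 11.3%/12 = 0.941667% = 0.00941667.
Payoff takes n = ⌈−ln(1 − rB₀/P)/ln(1+r)⌉ = ⌈8.941⌉ = 9 payments; the last is €780.32.
Total paid = 8·€828.77 + €780.32 = €7,410.48.
Total interest = total paid − principal = €7,410.48 − €7,075.00 = €335.48.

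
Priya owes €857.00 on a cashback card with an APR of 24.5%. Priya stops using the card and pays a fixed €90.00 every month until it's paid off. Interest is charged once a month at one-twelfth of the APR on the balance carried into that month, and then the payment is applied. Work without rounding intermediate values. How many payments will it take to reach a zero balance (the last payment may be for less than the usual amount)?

11 payments

Monthly rate r = 24.5%/12 = 2.04167% = 0.0204167.
Recurrence: B ← B·(1+r) − €90.00.
Month 1: interest €17.50; balance after payment €784.50.
Month 2: interest €16.02; balance after payment €710.51.
Closed form: n = −ln(1 − rB₀/P)/ln(1+r) = −ln(0.80559)/ln(1.02042) ≈ 10.696, so the balance reaches zero during payment 11.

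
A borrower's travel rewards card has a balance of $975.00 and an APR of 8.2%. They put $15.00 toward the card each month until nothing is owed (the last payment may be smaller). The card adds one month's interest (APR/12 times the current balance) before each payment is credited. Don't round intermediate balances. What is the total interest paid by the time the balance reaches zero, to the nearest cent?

$318.58

Monthly rate r = 8.2%/12 = 0.683333% = 0.00683333.
Payoff takes n = ⌈−ln(1 − rB₀/P)/ln(1+r)⌉ = ⌈86.238⌉ = 87 payments; the last is $3.58.
Total paid = 86·$15.00 + $3.58 = $1,293.58.
Total interest = total paid − principal = $1,293.58 − $975.00 = $318.58.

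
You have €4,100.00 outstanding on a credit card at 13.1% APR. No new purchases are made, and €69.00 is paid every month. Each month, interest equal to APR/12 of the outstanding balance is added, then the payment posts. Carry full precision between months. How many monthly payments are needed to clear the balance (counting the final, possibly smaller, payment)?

Monthly rate r = 13.1%/12 = 1.09167% = 0.0109167.
Recurrence: B ← B·(1+r) − €69.00.
Month 1: interest €44.76; balance after payment €4,075.76.
Month 2: interest €44.49; balance after payment €4,051.25.
Closed form: n = −ln(1 − rB₀/P)/ln(1+r) = −ln(0.35133)/ln(1.01092) ≈ 96.342, so the balance reaches zero during payment 97.

97 payments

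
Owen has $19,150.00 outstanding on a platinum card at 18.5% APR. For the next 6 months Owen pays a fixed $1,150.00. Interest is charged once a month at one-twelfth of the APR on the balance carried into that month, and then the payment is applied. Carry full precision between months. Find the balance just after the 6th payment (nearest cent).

Monthly rate r = 18.5%/12 = 1.54167% = 0.0154167.
Each month: B ← B·(1+r) − $1,150.00.
Month 1: interest $295.23; balance after payment $18,295.23.
Month 2: interest $282.05; balance after payment $17,427.28.
Month 3: interest $268.67; balance after payment $16,545.95.
Month 4: interest $255.08; balance after payment $15,651.03.
Month 5: interest $241.29; balance after payment $14,742.32.
Month 6: interest $227.28; balance after payment $13,819.60.

$13,819.60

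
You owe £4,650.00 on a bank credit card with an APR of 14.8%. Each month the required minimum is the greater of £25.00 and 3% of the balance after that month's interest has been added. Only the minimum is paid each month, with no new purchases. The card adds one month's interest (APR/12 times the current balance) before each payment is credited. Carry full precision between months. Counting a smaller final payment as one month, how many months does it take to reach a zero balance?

138 months

Monthly rate r = 14.8%/12 = 1.23333% = 0.0123333.
While 3% of the post-interest balance exceeds £25.00, each month B ← (B·(1+r))·(1 − 0.03), i.e. B shrinks by the factor (1+r)·0.97 = 0.98196.
This holds for months 1–96. Entering month 97 the balance is £810.21; 3% of the post-interest balance is now below £25.00, so the flat £25.00 minimum applies from here.
From month 97 a fixed £25.00 at rate r clears £810.21 in 42 more payments. Total: 96 + 42 = 138 months.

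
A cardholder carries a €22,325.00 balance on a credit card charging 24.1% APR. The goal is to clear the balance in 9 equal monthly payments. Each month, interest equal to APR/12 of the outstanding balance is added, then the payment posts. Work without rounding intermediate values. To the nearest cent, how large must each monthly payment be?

Monthly rate r = 24.1%/12 = 2.00833% = 0.0200833.
Level-payment amortization: P = B₀·r / (1 − (1+r)^(−n)) = 22325.00·0.0200833 / (1 − 1.02008^(−9)).
Denominator 1 − (1+r)^(−9) = 0.163859744.
P = 448.36 / 0.163859744 ≈ 2736.25.

€2,736.25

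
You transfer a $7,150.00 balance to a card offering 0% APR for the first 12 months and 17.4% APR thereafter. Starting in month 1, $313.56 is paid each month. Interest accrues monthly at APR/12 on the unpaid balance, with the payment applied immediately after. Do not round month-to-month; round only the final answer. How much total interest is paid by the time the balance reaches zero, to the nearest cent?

Promo months 1–12 at r₀ = 0%/12 = 0; months 13+ at r₁ = 17.4%/12 = 0.0145.
After month 12 (no interest yet): B = $7,150.00 − 12·$313.56 = $3,387.28.
Then at r₁ with $313.56/mo: n₂ = −ln(1 − r₁·B/P)/ln(1+r₁) ≈ 11.83 → 12 more payments.
Total paid = 23·$313.56 + $261.79 = $7,473.67; interest = $7,473.67 − $7,150.00 = $323.67.

$323.67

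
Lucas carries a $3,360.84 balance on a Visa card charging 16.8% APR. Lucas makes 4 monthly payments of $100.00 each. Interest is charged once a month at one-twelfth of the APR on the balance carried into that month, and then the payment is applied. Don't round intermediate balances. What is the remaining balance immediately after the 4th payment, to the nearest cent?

$3,144.56

Monthly rate r = 16.8%/12 = 1.4% = 0.014.
Each month: B ← B·(1+r) − $100.00.
Month 1: interest $47.05; balance after payment $3,307.89.
Month 2: interest $46.31; balance after payment $3,254.20.
Month 3: interest $45.56; balance after payment $3,199.76.
Month 4: interest $44.80; balance after payment $3,144.56.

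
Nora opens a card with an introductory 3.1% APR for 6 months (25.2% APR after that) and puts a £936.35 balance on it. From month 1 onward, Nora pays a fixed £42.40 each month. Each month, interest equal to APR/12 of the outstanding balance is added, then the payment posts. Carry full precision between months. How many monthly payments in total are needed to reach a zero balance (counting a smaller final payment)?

Promo months 1–6 at r₀ = 3.1%/12 = 0.00258333; months 7+ at r₁ = 25.2%/12 = 0.021.
After month 6: iterate B ← B·(1+r₀) − £42.40 for 6 months → £694.91.
Then at r₁ with £42.40/mo: n₂ = −ln(1 − r₁·B/P)/ln(1+r₁) ≈ 20.30 → 21 more payments.

27 months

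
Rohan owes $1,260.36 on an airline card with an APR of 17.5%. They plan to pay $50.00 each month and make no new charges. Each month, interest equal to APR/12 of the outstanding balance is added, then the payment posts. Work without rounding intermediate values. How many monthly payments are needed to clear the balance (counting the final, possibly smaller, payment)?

Monthly rate r = 17.5%/12 = 1.45833% = 0.0145833.
Recurrence: B ← B·(1+r) − $50.00.
Month 1: interest $18.38; balance after payment $1,228.74.
Month 2: interest $17.92; balance after payment $1,196.66.
Closed form: n = −ln(1 − rB₀/P)/ln(1+r) = −ln(0.6324)/ln(1.01458) ≈ 31.651, so the balance reaches zero during payment 32.

32 months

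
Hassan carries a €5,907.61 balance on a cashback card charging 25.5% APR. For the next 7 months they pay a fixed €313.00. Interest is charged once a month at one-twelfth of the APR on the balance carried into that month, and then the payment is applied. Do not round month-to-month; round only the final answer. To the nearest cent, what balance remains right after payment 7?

€4,508.68

Monthly rate r = 25.5%/12 = 2.125% = 0.02125.
Each month: B ← B·(1+r) − €313.00.
Month 1: interest €125.54; balance after payment €5,720.15.
Month 2: interest €121.55; balance after payment €5,528.70.
Month 3: interest €117.48; balance after payment €5,333.18.
Month 4: interest €113.33; balance after payment €5,133.51.
Month 5: interest €109.09; balance after payment €4,929.60.
Month 6: interest €104.75; balance after payment €4,721.36.
Month 7: interest €100.33; balance after payment €4,508.68.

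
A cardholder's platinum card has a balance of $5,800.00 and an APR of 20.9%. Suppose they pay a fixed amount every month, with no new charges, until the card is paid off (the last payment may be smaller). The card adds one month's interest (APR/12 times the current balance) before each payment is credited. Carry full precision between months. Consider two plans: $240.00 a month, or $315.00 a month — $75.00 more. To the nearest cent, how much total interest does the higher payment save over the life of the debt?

$538.78

Monthly rate r = 20.9%/12 = 1.74167% = 0.0174167.
At $240.00/mo: n = ⌈−ln(1 − rB₀/P)/ln(1+r)⌉ = 32 payments (last $153.60); total interest = total paid − $5,800.00 = $1,793.60.
At $315.00/mo: 23 payments (last $124.82); total interest $1,254.82.
Interest saved = $1,793.60 − $1,254.82 = $538.78.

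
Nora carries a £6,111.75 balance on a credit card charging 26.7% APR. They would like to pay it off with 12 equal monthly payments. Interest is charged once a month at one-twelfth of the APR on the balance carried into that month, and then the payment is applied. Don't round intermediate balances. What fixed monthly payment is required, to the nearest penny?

Monthly rate r = 26.7%/12 = 2.225% = 0.02225.
Level-payment amortization: P = B₀·r / (1 − (1+r)^(−n)) = 6111.75·0.02225 / (1 − 1.02225^(−12)).
Denominator 1 − (1+r)^(−12) = 0.232082492.
P = 135.986 / 0.232082492 ≈ 585.94.

£585.94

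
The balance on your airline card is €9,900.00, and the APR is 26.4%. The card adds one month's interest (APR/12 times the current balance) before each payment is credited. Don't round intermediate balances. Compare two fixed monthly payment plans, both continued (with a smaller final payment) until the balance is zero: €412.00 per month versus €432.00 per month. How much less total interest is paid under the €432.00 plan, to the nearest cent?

€313.87

Monthly rate r = 26.4%/12 = 2.2% = 0.022.
At €412.00/mo: n = ⌈−ln(1 − rB₀/P)/ln(1+r)⌉ = 35 payments (last €232.91); total interest = total paid − €9,900.00 = €4,340.91.
At €432.00/mo: 33 payments (last €103.04); total interest €4,027.04.
Interest saved = €4,340.91 − €4,027.04 = €313.87.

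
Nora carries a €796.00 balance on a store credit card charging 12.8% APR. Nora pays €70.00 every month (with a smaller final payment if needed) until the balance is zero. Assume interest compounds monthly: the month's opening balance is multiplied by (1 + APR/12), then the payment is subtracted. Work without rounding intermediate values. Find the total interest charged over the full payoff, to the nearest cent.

Monthly rate r = 12.8%/12 = 1.06667% = 0.0106667.
Payoff takes n = ⌈−ln(1 − rB₀/P)/ln(1+r)⌉ = ⌈12.187⌉ = 13 payments; the last is €13.15.
Total paid = 12·€70.00 + €13.15 = €853.15.
Total interest = total paid − principal = €853.15 − €796.00 = €57.15.

€57.15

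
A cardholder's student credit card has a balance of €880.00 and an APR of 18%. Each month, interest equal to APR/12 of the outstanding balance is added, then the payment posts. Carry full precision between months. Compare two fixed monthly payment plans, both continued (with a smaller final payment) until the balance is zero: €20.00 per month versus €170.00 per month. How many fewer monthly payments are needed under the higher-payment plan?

Monthly rate r = 18%/12 = 1.5% = 0.015.
At €20.00/mo: n = ⌈−ln(1 − rB₀/P)/ln(1+r)⌉ = 73 payments (last €9.21); total interest = total paid − €880.00 = €569.21.
At €170.00/mo: 6 payments (last €73.21); total interest €43.21.
Payments saved = 73 − 6 = 67.

67 fewer payments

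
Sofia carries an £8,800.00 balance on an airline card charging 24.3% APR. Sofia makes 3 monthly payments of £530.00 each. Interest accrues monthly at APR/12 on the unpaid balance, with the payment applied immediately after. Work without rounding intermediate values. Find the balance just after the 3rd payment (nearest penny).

£7,723.08

Monthly rate r = 24.3%/12 = 2.025% = 0.02025.
Each month: B ← B·(1+r) − £530.00.
Month 1: interest £178.20; balance after payment £8,448.20.
Month 2: interest £171.08; balance after payment £8,089.28.
Month 3: interest £163.81; balance after payment £7,723.08.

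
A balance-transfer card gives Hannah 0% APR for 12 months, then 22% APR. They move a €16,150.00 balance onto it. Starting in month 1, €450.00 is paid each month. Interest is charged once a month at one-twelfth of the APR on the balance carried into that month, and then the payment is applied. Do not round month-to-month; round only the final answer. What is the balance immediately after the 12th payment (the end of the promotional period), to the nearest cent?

€10,750.00

Promo months 1–12 at r₀ = 0%/12 = 0; months 13+ at r₁ = 22%/12 = 0.0183333.
After month 12 (no interest yet): B = €16,150.00 − 12·€450.00 = €10,750.00.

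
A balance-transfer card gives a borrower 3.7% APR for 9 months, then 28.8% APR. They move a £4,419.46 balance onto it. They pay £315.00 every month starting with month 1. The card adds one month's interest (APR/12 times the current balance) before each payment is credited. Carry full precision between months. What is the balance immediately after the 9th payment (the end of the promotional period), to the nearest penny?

Promo months 1–9 at r₀ = 3.7%/12 = 0.00308333; months 10+ at r₁ = 28.8%/12 = 0.024.
After month 9: iterate B ← B·(1+r₀) − £315.00 for 9 months → £1,673.41.

£1,673.41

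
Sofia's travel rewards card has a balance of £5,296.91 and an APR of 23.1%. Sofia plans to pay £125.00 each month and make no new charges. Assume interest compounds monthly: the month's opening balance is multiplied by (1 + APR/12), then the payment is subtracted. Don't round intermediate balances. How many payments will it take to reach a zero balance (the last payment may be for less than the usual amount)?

89 payments

Monthly rate r = 23.1%/12 = 1.925% = 0.01925.
Recurrence: B ← B·(1+r) − £125.00.
Month 1: interest £101.97; balance after payment £5,273.88.
Month 2: interest £101.52; balance after payment £5,250.40.
Closed form: n = −ln(1 − rB₀/P)/ln(1+r) = −ln(0.18428)/ln(1.01925) ≈ 88.704, so the balance reaches zero during payment 89.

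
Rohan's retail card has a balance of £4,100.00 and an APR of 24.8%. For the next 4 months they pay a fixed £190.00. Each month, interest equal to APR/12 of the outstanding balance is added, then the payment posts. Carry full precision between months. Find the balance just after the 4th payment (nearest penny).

Monthly rate r = 24.8%/12 = 2.06667% = 0.0206667.
Each month: B ← B·(1+r) − £190.00.
Month 1: interest £84.73; balance after payment £3,994.73.
Month 2: interest £82.56; balance after payment £3,887.29.
Month 3: interest £80.34; balance after payment £3,777.63.
Month 4: interest £78.07; balance after payment £3,665.70.

£3,665.70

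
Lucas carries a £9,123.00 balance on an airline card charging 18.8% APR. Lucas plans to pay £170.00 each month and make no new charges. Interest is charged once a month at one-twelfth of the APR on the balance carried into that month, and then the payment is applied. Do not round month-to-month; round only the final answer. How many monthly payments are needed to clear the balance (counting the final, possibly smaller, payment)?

119 payments

Monthly rate r = 18.8%/12 = 1.56667% = 0.0156667.
Recurrence: B ← B·(1+r) − £170.00.
Month 1: interest £142.93; balance after payment £9,095.93.
Month 2: interest £142.50; balance after payment £9,068.43.
Closed form: n = −ln(1 − rB₀/P)/ln(1+r) = −ln(0.15925)/ln(1.01567) ≈ 118.188, so the balance reaches zero during payment 119.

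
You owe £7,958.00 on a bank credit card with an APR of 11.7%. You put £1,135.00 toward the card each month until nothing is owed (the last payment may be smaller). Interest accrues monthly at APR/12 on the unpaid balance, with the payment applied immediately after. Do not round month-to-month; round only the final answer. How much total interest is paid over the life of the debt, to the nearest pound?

Monthly rate r = 11.7%/12 = 0.975% = 0.00975.
Payoff takes n = ⌈−ln(1 − rB₀/P)/ln(1+r)⌉ = ⌈7.298⌉ = 8 payments; the last is £339.35.
Total paid = 7·£1,135.00 + £339.35 = £8,284.35.
Total interest = total paid − principal = £8,284.35 − £7,958.00 = £326.35.

£326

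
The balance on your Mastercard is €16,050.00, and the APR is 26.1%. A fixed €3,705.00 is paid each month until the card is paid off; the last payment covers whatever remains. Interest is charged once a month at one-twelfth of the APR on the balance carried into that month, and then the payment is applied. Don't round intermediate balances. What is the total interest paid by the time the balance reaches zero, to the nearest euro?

€999

Monthly rate r = 26.1%/12 = 2.175% = 0.02175.
Payoff takes n = ⌈−ln(1 − rB₀/P)/ln(1+r)⌉ = ⌈4.599⌉ = 5 payments; the last is €2,229.48.
Total paid = 4·€3,705.00 + €2,229.48 = €17,049.48.
Total interest = total paid − principal = €17,049.48 − €16,050.00 = €999.48.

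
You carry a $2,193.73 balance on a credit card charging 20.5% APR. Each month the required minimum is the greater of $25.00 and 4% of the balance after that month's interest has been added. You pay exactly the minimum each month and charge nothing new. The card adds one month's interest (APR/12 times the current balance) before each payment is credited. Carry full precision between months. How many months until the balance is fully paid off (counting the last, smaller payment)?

86 months

Monthly rate r = 20.5%/12 = 1.70833% = 0.0170833.
While 4% of the post-interest balance exceeds $25.00, each month B ← (B·(1+r))·(1 − 0.04), i.e. B shrinks by the factor (1+r)·0.96 = 0.9764.
This holds for months 1–54. Entering month 55 the balance is $604.06; 4% of the post-interest balance is now below $25.00, so the flat $25.00 minimum applies from here.
From month 55 a fixed $25.00 at rate r clears $604.06 in 32 more payments. Total: 54 + 32 = 86 months.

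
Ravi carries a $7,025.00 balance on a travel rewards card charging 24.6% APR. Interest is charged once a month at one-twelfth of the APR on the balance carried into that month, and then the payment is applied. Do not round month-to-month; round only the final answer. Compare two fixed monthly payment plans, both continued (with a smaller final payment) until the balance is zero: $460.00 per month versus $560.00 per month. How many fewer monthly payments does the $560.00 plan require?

4 fewer payments

Monthly rate r = 24.6%/12 = 2.05% = 0.0205.
At $460.00/mo: n = ⌈−ln(1 − rB₀/P)/ln(1+r)⌉ = 19 payments (last $233.63); total interest = total paid − $7,025.00 = $1,488.63.
At $560.00/mo: 15 payments (last $365.11); total interest $1,180.11.
Payments saved = 19 − 15 = 4.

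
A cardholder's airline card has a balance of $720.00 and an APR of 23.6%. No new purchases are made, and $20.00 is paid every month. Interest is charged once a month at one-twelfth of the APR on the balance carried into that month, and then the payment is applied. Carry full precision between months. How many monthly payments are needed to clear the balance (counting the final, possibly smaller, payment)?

64 payments

Monthly rate r = 23.6%/12 = 1.96667% = 0.0196667.
Recurrence: B ← B·(1+r) − $20.00.
Month 1: interest $14.16; balance after payment $714.16.
Month 2: interest $14.05; balance after payment $708.21.
Closed form: n = −ln(1 − rB₀/P)/ln(1+r) = −ln(0.292)/ln(1.01967) ≈ 63.207, so the balance reaches zero during payment 64.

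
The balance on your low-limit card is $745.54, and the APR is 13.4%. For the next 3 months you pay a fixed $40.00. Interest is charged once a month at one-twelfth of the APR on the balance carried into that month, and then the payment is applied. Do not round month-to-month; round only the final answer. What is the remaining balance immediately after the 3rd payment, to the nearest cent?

Monthly rate r = 13.4%/12 = 1.11667% = 0.0111667.
Each month: B ← B·(1+r) − $40.00.
Month 1: interest $8.33; balance after payment $713.87.
Month 2: interest $7.97; balance after payment $681.84.
Month 3: interest $7.61; balance after payment $649.45.

$649.45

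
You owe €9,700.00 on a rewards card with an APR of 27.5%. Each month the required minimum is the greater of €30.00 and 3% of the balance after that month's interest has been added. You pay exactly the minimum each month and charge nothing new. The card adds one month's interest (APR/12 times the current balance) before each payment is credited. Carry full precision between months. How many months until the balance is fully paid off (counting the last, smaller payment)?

355 months

Monthly rate r = 27.5%/12 = 2.29167% = 0.0229167.
While 3% of the post-interest balance exceeds €30.00, each month B ← (B·(1+r))·(1 − 0.03), i.e. B shrinks by the factor (1+r)·0.97 = 0.99223.
This holds for months 1–295. Entering month 296 the balance is €971.20; 3% of the post-interest balance is now below €30.00, so the flat €30.00 minimum applies from here.
From month 296 a fixed €30.00 at rate r clears €971.20 in 60 more payments. Total: 295 + 60 = 355 months.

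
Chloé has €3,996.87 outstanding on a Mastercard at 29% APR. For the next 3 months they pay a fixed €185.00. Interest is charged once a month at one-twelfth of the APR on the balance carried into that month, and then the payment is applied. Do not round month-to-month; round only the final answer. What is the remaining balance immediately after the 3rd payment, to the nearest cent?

€3,725.18

Monthly rate r = 29%/12 = 2.41667% = 0.0241667.
Each month: B ← B·(1+r) − €185.00.
Month 1: interest €96.59; balance after payment €3,908.46.
Month 2: interest €94.45; balance after payment €3,817.92.
Month 3: interest €92.27; balance after payment €3,725.18.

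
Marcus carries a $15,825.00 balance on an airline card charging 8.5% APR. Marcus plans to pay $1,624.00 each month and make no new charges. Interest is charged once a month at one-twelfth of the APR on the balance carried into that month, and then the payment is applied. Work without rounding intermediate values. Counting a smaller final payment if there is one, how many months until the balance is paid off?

11 payments

Monthly rate r = 8.5%/12 = 0.708333% = 0.00708333.
Recurrence: B ← B·(1+r) − $1,624.00.
Month 1: interest $112.09; balance after payment $14,313.09.
Month 2: interest $101.38; balance after payment $12,790.48.
Closed form: n = −ln(1 − rB₀/P)/ln(1+r) = −ln(0.93098)/ln(1.00708) ≈ 10.133, so the balance reaches zero during payment 11.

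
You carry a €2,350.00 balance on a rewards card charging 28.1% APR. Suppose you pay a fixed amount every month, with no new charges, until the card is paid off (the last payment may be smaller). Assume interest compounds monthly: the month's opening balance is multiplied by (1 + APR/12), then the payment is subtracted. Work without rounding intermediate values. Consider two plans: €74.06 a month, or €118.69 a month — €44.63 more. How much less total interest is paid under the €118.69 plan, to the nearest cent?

Monthly rate r = 28.1%/12 = 2.34167% = 0.0234167.
At €74.06/mo: n = ⌈−ln(1 − rB₀/P)/ln(1+r)⌉ = 59 payments (last €52.35); total interest = total paid − €2,350.00 = €1,997.83.
At €118.69/mo: 27 payments (last €108.46); total interest €844.40.
Interest saved = €1,997.83 − €844.40 = €1,153.43.

€1,153.43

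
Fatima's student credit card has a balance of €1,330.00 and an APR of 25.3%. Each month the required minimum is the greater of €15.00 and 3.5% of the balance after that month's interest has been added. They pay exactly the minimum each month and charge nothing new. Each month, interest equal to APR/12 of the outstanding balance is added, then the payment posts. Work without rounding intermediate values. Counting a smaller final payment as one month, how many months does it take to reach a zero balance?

Monthly rate r = 25.3%/12 = 2.10833% = 0.0210833.
While 3.5% of the post-interest balance exceeds €15.00, each month B ← (B·(1+r))·(1 − 0.035), i.e. B shrinks by the factor (1+r)·0.965 = 0.98535.
This holds for months 1–79. Entering month 80 the balance is €414.33; 3.5% of the post-interest balance is now below €15.00, so the flat €15.00 minimum applies from here.
From month 80 a fixed €15.00 at rate r clears €414.33 in 42 more payments. Total: 79 + 42 = 121 months.

121 months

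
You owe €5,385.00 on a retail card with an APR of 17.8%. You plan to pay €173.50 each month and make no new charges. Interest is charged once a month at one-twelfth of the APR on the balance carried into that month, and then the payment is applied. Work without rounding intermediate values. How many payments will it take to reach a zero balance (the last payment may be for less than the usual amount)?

42 months

Monthly rate r = 17.8%/12 = 1.48333% = 0.0148333.
Recurrence: B ← B·(1+r) − €173.50.
Month 1: interest €79.88; balance after payment €5,291.38.
Month 2: interest €78.49; balance after payment €5,196.37.
Closed form: n = −ln(1 − rB₀/P)/ln(1+r) = −ln(0.53961)/ln(1.01483) ≈ 41.897, so the balance reaches zero during payment 42.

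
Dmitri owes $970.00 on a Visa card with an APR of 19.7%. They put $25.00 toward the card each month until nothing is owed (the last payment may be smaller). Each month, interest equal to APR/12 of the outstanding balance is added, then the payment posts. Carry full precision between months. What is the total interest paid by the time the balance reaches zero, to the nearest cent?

$585.70

Monthly rate r = 19.7%/12 = 1.64167% = 0.0164167.
Payoff takes n = ⌈−ln(1 − rB₀/P)/ln(1+r)⌉ = ⌈62.227⌉ = 63 payments; the last is $5.70.
Total paid = 62·$25.00 + $5.70 = $1,555.70.
Total interest = total paid − principal = $1,555.70 − $970.00 = $585.70.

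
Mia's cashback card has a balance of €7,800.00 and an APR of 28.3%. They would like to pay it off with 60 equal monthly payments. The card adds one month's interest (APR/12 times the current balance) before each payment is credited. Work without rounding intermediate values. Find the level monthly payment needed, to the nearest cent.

Monthly rate r = 28.3%/12 = 2.35833% = 0.0235833.
Level-payment amortization: P = B₀·r / (1 − (1+r)^(−n)) = 7800.00·0.0235833 / (1 − 1.02358^(−60)).
Denominator 1 − (1+r)^(−60) = 0.753050784.
P = 183.95 / 0.753050784 ≈ 244.27.

€244.27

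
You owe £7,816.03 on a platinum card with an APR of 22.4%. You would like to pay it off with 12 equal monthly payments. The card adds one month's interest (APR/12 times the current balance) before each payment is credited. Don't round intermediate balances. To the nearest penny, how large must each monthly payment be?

£733.04

Monthly rate r = 22.4%/12 = 1.86667% = 0.0186667.
Level-payment amortization: P = B₀·r / (1 − (1+r)^(−n)) = 7816.03·0.0186667 / (1 − 1.01867^(−12)).
Denominator 1 − (1+r)^(−12) = 0.199032568.
P = 145.899 / 0.199032568 ≈ 733.04.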